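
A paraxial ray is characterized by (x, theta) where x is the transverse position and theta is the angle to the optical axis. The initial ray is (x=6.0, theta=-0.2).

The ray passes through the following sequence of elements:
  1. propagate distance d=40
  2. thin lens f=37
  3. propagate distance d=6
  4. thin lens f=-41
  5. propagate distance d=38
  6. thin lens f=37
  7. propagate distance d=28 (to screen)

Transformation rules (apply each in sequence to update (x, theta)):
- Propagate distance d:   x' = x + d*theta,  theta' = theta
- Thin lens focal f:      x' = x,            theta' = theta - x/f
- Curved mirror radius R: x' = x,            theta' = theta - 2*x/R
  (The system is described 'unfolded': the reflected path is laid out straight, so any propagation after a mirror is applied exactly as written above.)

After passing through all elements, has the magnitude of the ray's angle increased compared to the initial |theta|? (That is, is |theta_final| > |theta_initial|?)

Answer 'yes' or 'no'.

Answer: no

Derivation:
Initial: x=6.0000 theta=-0.2000
After 1 (propagate distance d=40): x=-2.0000 theta=-0.2000
After 2 (thin lens f=37): x=-2.0000 theta=-27/185 (≈-0.1459)
After 3 (propagate distance d=6): x=-532/185 (≈-2.8757) theta=-27/185 (≈-0.1459)
After 4 (thin lens f=-41): x=-532/185 (≈-2.8757) theta=-1639/7585 (≈-0.2161)
After 5 (propagate distance d=38): x=-84094/7585 (≈-11.0869) theta=-1639/7585 (≈-0.2161)
After 6 (thin lens f=37): x=-84094/7585 (≈-11.0869) theta=23451/280645 (≈0.0836)
After 7 (propagate distance d=28 (to screen)): x=-490970/56129 (≈-8.7472) theta=23451/280645 (≈0.0836)
|theta_initial|=0.2000 |theta_final|=23451/280645 (≈0.0836) -> not increased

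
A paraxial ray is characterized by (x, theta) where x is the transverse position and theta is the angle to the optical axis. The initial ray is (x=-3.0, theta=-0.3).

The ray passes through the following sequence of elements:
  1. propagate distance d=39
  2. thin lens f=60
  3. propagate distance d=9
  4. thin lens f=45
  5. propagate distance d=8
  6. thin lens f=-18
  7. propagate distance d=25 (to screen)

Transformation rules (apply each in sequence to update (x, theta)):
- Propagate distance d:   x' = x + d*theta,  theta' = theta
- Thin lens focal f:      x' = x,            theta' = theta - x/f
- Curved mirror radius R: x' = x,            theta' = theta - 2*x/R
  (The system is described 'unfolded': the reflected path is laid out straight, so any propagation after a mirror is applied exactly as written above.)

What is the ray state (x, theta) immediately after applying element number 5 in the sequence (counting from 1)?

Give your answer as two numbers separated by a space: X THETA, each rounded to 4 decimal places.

Answer: -12.9337 0.2827

Derivation:
Initial: x=-3.0000 theta=-0.3000
After 1 (propagate distance d=39): x=-14.7000 theta=-0.3000
After 2 (thin lens f=60): x=-14.7000 theta=-0.0550
After 3 (propagate distance d=9): x=-15.1950 theta=-0.0550
After 4 (thin lens f=45): x=-15.1950 theta=106/375 (≈0.2827)
After 5 (propagate distance d=8): x=-38801/3000 (≈-12.9337) theta=106/375 (≈0.2827)
Rounded to 4 decimal places: x = -12.9337, theta = 0.2827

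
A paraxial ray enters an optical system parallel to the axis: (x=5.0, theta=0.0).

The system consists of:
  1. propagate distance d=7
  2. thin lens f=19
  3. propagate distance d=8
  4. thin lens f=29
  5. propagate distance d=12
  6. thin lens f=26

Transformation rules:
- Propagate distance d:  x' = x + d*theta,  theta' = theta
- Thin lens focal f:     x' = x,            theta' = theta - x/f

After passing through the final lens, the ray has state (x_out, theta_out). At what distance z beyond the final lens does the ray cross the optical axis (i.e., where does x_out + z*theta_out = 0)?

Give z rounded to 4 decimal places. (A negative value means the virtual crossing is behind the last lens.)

Answer: -4.7622

Derivation:
Initial: x=5.0000 theta=0.0000
After 1 (propagate distance d=7): x=5.0000 theta=0.0000
After 2 (thin lens f=19): x=5.0000 theta=-5/19 (≈-0.2632)
After 3 (propagate distance d=8): x=55/19 (≈2.8947) theta=-5/19 (≈-0.2632)
After 4 (thin lens f=29): x=55/19 (≈2.8947) theta=-200/551 (≈-0.3630)
After 5 (propagate distance d=12): x=-805/551 (≈-1.4610) theta=-200/551 (≈-0.3630)
After 6 (thin lens f=26): x=-805/551 (≈-1.4610) theta=-4395/14326 (≈-0.3068)
z_focus = -x_out/theta_out = -(-805/551)/(-4395/14326) = -4186/879 ≈ -4.7622
Rounded to 4 decimal places: z = -4.7622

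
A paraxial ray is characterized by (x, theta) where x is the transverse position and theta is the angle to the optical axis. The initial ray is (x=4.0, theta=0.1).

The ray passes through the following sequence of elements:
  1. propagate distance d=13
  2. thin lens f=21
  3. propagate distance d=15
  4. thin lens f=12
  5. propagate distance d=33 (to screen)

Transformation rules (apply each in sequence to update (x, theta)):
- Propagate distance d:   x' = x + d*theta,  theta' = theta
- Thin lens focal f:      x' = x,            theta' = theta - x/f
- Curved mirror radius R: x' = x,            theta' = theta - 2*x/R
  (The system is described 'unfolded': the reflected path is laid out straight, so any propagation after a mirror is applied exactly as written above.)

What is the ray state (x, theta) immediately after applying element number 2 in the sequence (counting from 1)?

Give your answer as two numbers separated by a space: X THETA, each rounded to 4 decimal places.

Answer: 5.3000 -0.1524

Derivation:
Initial: x=4.0000 theta=0.1000
After 1 (propagate distance d=13): x=5.3000 theta=0.1000
After 2 (thin lens f=21): x=5.3000 theta=-16/105 (≈-0.1524)
Rounded to 4 decimal places: x = 5.3000, theta = -0.1524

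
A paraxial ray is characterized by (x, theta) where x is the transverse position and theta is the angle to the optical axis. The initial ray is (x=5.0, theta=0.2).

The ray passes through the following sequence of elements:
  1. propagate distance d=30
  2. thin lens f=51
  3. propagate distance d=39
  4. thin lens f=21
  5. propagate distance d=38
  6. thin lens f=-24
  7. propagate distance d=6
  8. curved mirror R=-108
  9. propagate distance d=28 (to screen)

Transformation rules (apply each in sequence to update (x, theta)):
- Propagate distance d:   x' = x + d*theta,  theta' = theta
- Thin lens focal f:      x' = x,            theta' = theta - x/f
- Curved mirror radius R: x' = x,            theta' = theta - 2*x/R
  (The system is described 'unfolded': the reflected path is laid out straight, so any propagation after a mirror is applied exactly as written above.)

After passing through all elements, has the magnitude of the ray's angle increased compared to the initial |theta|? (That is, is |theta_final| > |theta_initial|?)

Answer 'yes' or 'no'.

Answer: yes

Derivation:
Initial: x=5.0000 theta=0.2000
After 1 (propagate distance d=30): x=11.0000 theta=0.2000
After 2 (thin lens f=51): x=11.0000 theta=-4/255 (≈-0.0157)
After 3 (propagate distance d=39): x=883/85 (≈10.3882) theta=-4/255 (≈-0.0157)
After 4 (thin lens f=21): x=883/85 (≈10.3882) theta=-911/1785 (≈-0.5104)
After 5 (propagate distance d=38): x=-3215/357 (≈-9.0056) theta=-911/1785 (≈-0.5104)
After 6 (thin lens f=-24): x=-3215/357 (≈-9.0056) theta=-37939/42840 (≈-0.8856)
After 7 (propagate distance d=6): x=-102239/7140 (≈-14.3192) theta=-37939/42840 (≈-0.8856)
After 8 (curved mirror R=-108): x=-102239/7140 (≈-14.3192) theta=-44369/38556 (≈-1.1508)
After 9 (propagate distance d=28 (to screen)): x=-8972113/192780 (≈-46.5407) theta=-44369/38556 (≈-1.1508)
|theta_initial|=0.2000 |theta_final|=44369/38556 (≈1.1508) -> increased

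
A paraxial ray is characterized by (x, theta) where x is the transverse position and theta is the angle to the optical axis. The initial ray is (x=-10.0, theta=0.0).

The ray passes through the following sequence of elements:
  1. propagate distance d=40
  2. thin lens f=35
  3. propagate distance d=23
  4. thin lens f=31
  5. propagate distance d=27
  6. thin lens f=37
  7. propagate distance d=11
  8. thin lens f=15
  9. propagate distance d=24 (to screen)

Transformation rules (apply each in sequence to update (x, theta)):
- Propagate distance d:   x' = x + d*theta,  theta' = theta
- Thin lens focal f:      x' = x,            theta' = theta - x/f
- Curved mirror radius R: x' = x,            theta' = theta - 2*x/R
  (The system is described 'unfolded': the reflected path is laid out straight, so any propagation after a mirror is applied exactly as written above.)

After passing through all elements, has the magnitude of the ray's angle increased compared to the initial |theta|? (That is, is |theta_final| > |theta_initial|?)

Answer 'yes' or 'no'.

Initial: x=-10.0000 theta=0.0000
After 1 (propagate distance d=40): x=-10.0000 theta=0.0000
After 2 (thin lens f=35): x=-10.0000 theta=2/7 (≈0.2857)
After 3 (propagate distance d=23): x=-24/7 (≈-3.4286) theta=2/7 (≈0.2857)
After 4 (thin lens f=31): x=-24/7 (≈-3.4286) theta=86/217 (≈0.3963)
After 5 (propagate distance d=27): x=1578/217 (≈7.2719) theta=86/217 (≈0.3963)
After 6 (thin lens f=37): x=1578/217 (≈7.2719) theta=1604/8029 (≈0.1998)
After 7 (propagate distance d=11): x=76030/8029 (≈9.4694) theta=1604/8029 (≈0.1998)
After 8 (thin lens f=15): x=76030/8029 (≈9.4694) theta=-10394/24087 (≈-0.4315)
After 9 (propagate distance d=24 (to screen)): x=-7122/8029 (≈-0.8870) theta=-10394/24087 (≈-0.4315)
|theta_initial|=0.0000 |theta_final|=10394/24087 (≈0.4315) -> increased

Answer: yes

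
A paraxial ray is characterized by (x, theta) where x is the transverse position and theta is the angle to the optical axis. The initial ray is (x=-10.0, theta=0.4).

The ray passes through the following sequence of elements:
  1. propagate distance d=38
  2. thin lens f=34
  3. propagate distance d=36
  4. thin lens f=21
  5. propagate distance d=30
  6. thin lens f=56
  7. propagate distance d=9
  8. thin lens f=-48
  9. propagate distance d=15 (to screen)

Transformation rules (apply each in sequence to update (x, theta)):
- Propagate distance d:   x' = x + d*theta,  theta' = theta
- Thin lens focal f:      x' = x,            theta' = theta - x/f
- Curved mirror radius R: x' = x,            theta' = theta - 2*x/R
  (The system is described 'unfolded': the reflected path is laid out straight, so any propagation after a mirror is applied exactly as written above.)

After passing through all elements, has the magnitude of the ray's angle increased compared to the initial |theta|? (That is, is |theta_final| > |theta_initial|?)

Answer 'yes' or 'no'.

Initial: x=-10.0000 theta=0.4000
After 1 (propagate distance d=38): x=5.2000 theta=0.4000
After 2 (thin lens f=34): x=5.2000 theta=21/85 (≈0.2471)
After 3 (propagate distance d=36): x=1198/85 (≈14.0941) theta=21/85 (≈0.2471)
After 4 (thin lens f=21): x=1198/85 (≈14.0941) theta=-757/1785 (≈-0.4241)
After 5 (propagate distance d=30): x=48/35 (≈1.3714) theta=-757/1785 (≈-0.4241)
After 6 (thin lens f=56): x=48/35 (≈1.3714) theta=-1121/2499 (≈-0.4486)
After 7 (propagate distance d=9): x=-11103/4165 (≈-2.6658) theta=-1121/2499 (≈-0.4486)
After 8 (thin lens f=-48): x=-11103/4165 (≈-2.6658) theta=-100783/199920 (≈-0.5041)
After 9 (propagate distance d=15 (to screen)): x=-681563/66640 (≈-10.2275) theta=-100783/199920 (≈-0.5041)
|theta_initial|=0.4000 |theta_final|=100783/199920 (≈0.5041) -> increased

Answer: yes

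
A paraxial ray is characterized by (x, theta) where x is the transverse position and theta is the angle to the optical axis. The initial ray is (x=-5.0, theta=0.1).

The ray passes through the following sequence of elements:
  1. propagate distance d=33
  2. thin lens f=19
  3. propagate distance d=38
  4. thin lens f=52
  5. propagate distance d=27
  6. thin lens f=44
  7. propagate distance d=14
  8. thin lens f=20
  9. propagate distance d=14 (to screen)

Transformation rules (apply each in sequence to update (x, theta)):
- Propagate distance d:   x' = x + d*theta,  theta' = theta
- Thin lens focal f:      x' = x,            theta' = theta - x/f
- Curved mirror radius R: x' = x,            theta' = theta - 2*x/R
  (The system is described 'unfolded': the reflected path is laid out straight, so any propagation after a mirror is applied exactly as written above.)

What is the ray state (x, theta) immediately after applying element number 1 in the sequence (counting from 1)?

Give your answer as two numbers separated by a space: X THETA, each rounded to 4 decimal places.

Answer: -1.7000 0.1000

Derivation:
Initial: x=-5.0000 theta=0.1000
After 1 (propagate distance d=33): x=-1.7000 theta=0.1000
Rounded to 4 decimal places: x = -1.7000, theta = 0.1000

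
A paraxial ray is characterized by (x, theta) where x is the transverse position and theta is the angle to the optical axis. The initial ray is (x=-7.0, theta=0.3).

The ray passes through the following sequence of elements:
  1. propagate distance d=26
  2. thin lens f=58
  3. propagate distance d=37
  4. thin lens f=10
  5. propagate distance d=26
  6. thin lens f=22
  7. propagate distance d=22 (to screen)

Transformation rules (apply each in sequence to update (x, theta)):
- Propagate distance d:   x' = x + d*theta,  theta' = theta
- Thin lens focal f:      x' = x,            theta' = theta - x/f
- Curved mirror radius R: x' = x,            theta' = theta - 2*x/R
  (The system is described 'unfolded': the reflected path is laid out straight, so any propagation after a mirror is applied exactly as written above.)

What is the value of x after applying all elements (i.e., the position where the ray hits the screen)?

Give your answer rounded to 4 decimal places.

Answer: -18.7607

Derivation:
Initial: x=-7.0000 theta=0.3000
After 1 (propagate distance d=26): x=0.8000 theta=0.3000
After 2 (thin lens f=58): x=0.8000 theta=83/290 (≈0.2862)
After 3 (propagate distance d=37): x=3303/290 (≈11.3897) theta=83/290 (≈0.2862)
After 4 (thin lens f=10): x=3303/290 (≈11.3897) theta=-2473/2900 (≈-0.8528)
After 5 (propagate distance d=26): x=-7817/725 (≈-10.7821) theta=-2473/2900 (≈-0.8528)
After 6 (thin lens f=22): x=-7817/725 (≈-10.7821) theta=-11569/31900 (≈-0.3627)
After 7 (propagate distance d=22 (to screen)): x=-27203/1450 (≈-18.7607) theta=-11569/31900 (≈-0.3627)
Rounded to 4 decimal places: x = -18.7607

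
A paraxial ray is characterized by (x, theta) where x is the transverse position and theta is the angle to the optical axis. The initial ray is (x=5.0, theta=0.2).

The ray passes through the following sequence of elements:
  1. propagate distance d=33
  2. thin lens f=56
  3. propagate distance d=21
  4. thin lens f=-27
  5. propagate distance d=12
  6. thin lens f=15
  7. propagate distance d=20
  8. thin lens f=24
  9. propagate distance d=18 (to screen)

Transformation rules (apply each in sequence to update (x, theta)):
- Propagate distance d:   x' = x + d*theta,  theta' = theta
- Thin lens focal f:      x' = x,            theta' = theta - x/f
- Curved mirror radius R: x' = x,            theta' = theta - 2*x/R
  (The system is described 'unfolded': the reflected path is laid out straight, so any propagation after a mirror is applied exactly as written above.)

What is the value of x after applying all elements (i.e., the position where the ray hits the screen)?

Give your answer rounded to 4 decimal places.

Initial: x=5.0000 theta=0.2000
After 1 (propagate distance d=33): x=11.6000 theta=0.2000
After 2 (thin lens f=56): x=11.6000 theta=-1/140 (≈-0.0071)
After 3 (propagate distance d=21): x=11.4500 theta=-1/140 (≈-0.0071)
After 4 (thin lens f=-27): x=11.4500 theta=394/945 (≈0.4169)
After 5 (propagate distance d=12): x=20731/1260 (≈16.4532) theta=394/945 (≈0.4169)
After 6 (thin lens f=15): x=20731/1260 (≈16.4532) theta=-12851/18900 (≈-0.6799)
After 7 (propagate distance d=20): x=10789/3780 (≈2.8542) theta=-12851/18900 (≈-0.6799)
After 8 (thin lens f=24): x=10789/3780 (≈2.8542) theta=-51767/64800 (≈-0.7989)
After 9 (propagate distance d=18 (to screen)): x=-871327/75600 (≈-11.5255) theta=-51767/64800 (≈-0.7989)
Rounded to 4 decimal places: x = -11.5255

Answer: -11.5255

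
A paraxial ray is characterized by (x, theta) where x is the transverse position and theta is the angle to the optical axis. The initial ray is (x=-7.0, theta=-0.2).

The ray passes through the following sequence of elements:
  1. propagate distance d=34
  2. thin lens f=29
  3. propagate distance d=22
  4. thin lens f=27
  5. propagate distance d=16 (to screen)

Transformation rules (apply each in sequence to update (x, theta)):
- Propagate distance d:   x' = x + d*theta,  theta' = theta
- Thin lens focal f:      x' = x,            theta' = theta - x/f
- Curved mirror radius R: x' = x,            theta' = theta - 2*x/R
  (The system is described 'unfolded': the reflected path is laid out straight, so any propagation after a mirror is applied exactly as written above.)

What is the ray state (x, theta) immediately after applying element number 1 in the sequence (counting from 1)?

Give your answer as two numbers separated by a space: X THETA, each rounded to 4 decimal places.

Answer: -13.8000 -0.2000

Derivation:
Initial: x=-7.0000 theta=-0.2000
After 1 (propagate distance d=34): x=-13.8000 theta=-0.2000
Rounded to 4 decimal places: x = -13.8000, theta = -0.2000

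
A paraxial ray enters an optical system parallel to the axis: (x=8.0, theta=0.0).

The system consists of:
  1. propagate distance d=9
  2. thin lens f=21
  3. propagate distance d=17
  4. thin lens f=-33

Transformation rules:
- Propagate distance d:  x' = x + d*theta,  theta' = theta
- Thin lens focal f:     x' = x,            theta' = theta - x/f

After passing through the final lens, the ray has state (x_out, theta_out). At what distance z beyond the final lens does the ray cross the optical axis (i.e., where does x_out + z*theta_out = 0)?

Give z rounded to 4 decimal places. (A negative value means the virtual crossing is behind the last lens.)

Initial: x=8.0000 theta=0.0000
After 1 (propagate distance d=9): x=8.0000 theta=0.0000
After 2 (thin lens f=21): x=8.0000 theta=-8/21 (≈-0.3810)
After 3 (propagate distance d=17): x=32/21 (≈1.5238) theta=-8/21 (≈-0.3810)
After 4 (thin lens f=-33): x=32/21 (≈1.5238) theta=-232/693 (≈-0.3348)
z_focus = -x_out/theta_out = -(32/21)/(-232/693) = 132/29 ≈ 4.5517
Rounded to 4 decimal places: z = 4.5517

Answer: 4.5517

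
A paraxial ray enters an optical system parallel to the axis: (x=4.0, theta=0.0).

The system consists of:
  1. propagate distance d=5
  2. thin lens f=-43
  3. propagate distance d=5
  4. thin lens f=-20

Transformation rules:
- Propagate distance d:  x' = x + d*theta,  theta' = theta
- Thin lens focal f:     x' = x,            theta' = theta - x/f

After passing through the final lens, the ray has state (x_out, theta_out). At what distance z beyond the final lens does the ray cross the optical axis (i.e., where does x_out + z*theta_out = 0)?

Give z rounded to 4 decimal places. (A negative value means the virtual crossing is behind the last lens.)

Initial: x=4.0000 theta=0.0000
After 1 (propagate distance d=5): x=4.0000 theta=0.0000
After 2 (thin lens f=-43): x=4.0000 theta=4/43 (≈0.0930)
After 3 (propagate distance d=5): x=192/43 (≈4.4651) theta=4/43 (≈0.0930)
After 4 (thin lens f=-20): x=192/43 (≈4.4651) theta=68/215 (≈0.3163)
z_focus = -x_out/theta_out = -(192/43)/(68/215) = -240/17 ≈ -14.1176
Rounded to 4 decimal places: z = -14.1176

Answer: -14.1176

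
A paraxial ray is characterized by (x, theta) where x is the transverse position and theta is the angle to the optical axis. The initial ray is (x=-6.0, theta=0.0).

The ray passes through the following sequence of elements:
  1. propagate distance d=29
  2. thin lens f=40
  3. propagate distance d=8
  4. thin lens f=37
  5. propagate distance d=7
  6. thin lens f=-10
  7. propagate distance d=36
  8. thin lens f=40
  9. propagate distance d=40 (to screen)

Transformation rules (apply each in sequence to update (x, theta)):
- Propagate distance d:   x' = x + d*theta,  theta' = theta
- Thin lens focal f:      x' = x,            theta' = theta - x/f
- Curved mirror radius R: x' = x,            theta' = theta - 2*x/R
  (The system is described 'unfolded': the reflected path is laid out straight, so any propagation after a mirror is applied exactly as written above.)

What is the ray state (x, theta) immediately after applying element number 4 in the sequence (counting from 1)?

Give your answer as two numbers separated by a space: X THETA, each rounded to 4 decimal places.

Initial: x=-6.0000 theta=0.0000
After 1 (propagate distance d=29): x=-6.0000 theta=0.0000
After 2 (thin lens f=40): x=-6.0000 theta=0.1500
After 3 (propagate distance d=8): x=-4.8000 theta=0.1500
After 4 (thin lens f=37): x=-4.8000 theta=207/740 (≈0.2797)
Rounded to 4 decimal places: x = -4.8000, theta = 0.2797

Answer: -4.8000 0.2797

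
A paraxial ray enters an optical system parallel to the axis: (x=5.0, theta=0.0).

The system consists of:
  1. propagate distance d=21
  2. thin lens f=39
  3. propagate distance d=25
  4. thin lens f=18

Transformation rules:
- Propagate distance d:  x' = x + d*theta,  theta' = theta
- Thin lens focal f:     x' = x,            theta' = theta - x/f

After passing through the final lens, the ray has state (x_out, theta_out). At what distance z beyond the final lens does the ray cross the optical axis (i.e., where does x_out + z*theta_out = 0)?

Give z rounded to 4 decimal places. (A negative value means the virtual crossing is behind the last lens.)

Answer: 7.8750

Derivation:
Initial: x=5.0000 theta=0.0000
After 1 (propagate distance d=21): x=5.0000 theta=0.0000
After 2 (thin lens f=39): x=5.0000 theta=-5/39 (≈-0.1282)
After 3 (propagate distance d=25): x=70/39 (≈1.7949) theta=-5/39 (≈-0.1282)
After 4 (thin lens f=18): x=70/39 (≈1.7949) theta=-80/351 (≈-0.2279)
z_focus = -x_out/theta_out = -(70/39)/(-80/351) = 7.8750
Rounded to 4 decimal places: z = 7.8750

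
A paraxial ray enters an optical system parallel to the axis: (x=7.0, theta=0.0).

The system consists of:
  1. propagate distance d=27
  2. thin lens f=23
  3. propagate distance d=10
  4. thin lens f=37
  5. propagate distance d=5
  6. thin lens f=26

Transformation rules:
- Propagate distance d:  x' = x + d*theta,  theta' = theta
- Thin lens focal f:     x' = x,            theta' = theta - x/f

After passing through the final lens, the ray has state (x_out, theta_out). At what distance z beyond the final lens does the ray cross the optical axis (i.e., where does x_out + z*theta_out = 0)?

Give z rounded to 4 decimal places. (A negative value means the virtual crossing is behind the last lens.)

Answer: 3.9229

Derivation:
Initial: x=7.0000 theta=0.0000
After 1 (propagate distance d=27): x=7.0000 theta=0.0000
After 2 (thin lens f=23): x=7.0000 theta=-7/23 (≈-0.3043)
After 3 (propagate distance d=10): x=91/23 (≈3.9565) theta=-7/23 (≈-0.3043)
After 4 (thin lens f=37): x=91/23 (≈3.9565) theta=-350/851 (≈-0.4113)
After 5 (propagate distance d=5): x=1617/851 (≈1.9001) theta=-350/851 (≈-0.4113)
After 6 (thin lens f=26): x=1617/851 (≈1.9001) theta=-10717/22126 (≈-0.4844)
z_focus = -x_out/theta_out = -(1617/851)/(-10717/22126) = 6006/1531 ≈ 3.9229
Rounded to 4 decimal places: z = 3.9229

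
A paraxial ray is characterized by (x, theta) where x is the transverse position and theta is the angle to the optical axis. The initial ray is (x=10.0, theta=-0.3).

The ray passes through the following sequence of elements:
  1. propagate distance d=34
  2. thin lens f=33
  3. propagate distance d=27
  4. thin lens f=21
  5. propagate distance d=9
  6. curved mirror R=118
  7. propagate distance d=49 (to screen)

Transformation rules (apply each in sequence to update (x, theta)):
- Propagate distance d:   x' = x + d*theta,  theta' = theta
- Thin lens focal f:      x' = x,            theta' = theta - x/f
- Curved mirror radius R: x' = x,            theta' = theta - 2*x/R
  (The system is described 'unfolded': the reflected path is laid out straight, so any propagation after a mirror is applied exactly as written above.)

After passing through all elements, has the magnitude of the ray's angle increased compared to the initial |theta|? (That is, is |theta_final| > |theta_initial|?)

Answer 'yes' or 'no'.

Initial: x=10.0000 theta=-0.3000
After 1 (propagate distance d=34): x=-0.2000 theta=-0.3000
After 2 (thin lens f=33): x=-0.2000 theta=-97/330 (≈-0.2939)
After 3 (propagate distance d=27): x=-179/22 (≈-8.1364) theta=-97/330 (≈-0.2939)
After 4 (thin lens f=21): x=-179/22 (≈-8.1364) theta=36/385 (≈0.0935)
After 5 (propagate distance d=9): x=-5617/770 (≈-7.2948) theta=36/385 (≈0.0935)
After 6 (curved mirror R=118): x=-5617/770 (≈-7.2948) theta=1973/9086 (≈0.2171)
After 7 (propagate distance d=49 (to screen)): x=75991/22715 (≈3.3454) theta=1973/9086 (≈0.2171)
|theta_initial|=0.3000 |theta_final|=1973/9086 (≈0.2171) -> not increased

Answer: no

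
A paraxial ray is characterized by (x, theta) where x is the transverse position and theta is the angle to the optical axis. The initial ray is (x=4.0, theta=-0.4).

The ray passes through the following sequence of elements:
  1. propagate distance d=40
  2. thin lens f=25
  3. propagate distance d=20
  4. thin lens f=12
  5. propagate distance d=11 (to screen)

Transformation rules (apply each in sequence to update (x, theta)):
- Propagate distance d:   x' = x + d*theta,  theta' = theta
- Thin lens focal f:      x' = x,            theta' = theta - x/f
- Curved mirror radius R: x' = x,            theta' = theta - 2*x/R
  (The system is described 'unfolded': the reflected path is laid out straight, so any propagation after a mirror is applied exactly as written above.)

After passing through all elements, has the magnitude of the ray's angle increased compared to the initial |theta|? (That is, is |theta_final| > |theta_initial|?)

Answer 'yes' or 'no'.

Initial: x=4.0000 theta=-0.4000
After 1 (propagate distance d=40): x=-12.0000 theta=-0.4000
After 2 (thin lens f=25): x=-12.0000 theta=0.0800
After 3 (propagate distance d=20): x=-10.4000 theta=0.0800
After 4 (thin lens f=12): x=-10.4000 theta=71/75 (≈0.9467)
After 5 (propagate distance d=11 (to screen)): x=1/75 (≈0.0133) theta=71/75 (≈0.9467)
|theta_initial|=0.4000 |theta_final|=71/75 (≈0.9467) -> increased

Answer: yes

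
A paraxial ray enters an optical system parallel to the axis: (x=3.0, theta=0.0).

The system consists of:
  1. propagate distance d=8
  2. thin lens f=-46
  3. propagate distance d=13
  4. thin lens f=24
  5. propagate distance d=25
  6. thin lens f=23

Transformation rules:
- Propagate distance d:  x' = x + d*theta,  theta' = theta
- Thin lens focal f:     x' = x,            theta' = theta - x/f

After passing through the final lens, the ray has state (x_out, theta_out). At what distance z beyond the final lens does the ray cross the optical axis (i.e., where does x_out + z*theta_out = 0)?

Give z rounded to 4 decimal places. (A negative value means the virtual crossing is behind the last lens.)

Answer: 9.2444

Derivation:
Initial: x=3.0000 theta=0.0000
After 1 (propagate distance d=8): x=3.0000 theta=0.0000
After 2 (thin lens f=-46): x=3.0000 theta=3/46 (≈0.0652)
After 3 (propagate distance d=13): x=177/46 (≈3.8478) theta=3/46 (≈0.0652)
After 4 (thin lens f=24): x=177/46 (≈3.8478) theta=-35/368 (≈-0.0951)
After 5 (propagate distance d=25): x=541/368 (≈1.4701) theta=-35/368 (≈-0.0951)
After 6 (thin lens f=23): x=541/368 (≈1.4701) theta=-673/4232 (≈-0.1590)
z_focus = -x_out/theta_out = -(541/368)/(-673/4232) = 12443/1346 ≈ 9.2444
Rounded to 4 decimal places: z = 9.2444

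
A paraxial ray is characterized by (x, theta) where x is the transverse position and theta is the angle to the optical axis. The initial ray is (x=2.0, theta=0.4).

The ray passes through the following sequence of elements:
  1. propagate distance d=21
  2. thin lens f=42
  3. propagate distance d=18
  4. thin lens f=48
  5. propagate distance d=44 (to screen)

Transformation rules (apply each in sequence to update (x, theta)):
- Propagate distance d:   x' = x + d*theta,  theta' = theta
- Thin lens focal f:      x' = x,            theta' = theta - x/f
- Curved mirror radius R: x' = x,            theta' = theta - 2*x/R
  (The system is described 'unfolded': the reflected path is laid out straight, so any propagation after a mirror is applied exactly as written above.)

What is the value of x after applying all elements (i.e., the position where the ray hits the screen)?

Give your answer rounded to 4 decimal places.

Initial: x=2.0000 theta=0.4000
After 1 (propagate distance d=21): x=10.4000 theta=0.4000
After 2 (thin lens f=42): x=10.4000 theta=16/105 (≈0.1524)
After 3 (propagate distance d=18): x=92/7 (≈13.1429) theta=16/105 (≈0.1524)
After 4 (thin lens f=48): x=92/7 (≈13.1429) theta=-17/140 (≈-0.1214)
After 5 (propagate distance d=44 (to screen)): x=7.8000 theta=-17/140 (≈-0.1214)
Rounded to 4 decimal places: x = 7.8000

Answer: 7.8000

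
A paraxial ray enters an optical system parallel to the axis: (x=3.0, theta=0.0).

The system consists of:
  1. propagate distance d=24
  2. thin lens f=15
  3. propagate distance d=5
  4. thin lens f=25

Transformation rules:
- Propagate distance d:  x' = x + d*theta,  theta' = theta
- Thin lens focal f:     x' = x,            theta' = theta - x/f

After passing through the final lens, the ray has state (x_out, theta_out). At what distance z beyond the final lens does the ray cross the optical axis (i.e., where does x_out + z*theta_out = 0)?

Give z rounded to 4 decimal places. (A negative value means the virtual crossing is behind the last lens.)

Answer: 7.1429

Derivation:
Initial: x=3.0000 theta=0.0000
After 1 (propagate distance d=24): x=3.0000 theta=0.0000
After 2 (thin lens f=15): x=3.0000 theta=-0.2000
After 3 (propagate distance d=5): x=2.0000 theta=-0.2000
After 4 (thin lens f=25): x=2.0000 theta=-0.2800
z_focus = -x_out/theta_out = -(2.0000)/(-0.2800) = 50/7 ≈ 7.1429
Rounded to 4 decimal places: z = 7.1429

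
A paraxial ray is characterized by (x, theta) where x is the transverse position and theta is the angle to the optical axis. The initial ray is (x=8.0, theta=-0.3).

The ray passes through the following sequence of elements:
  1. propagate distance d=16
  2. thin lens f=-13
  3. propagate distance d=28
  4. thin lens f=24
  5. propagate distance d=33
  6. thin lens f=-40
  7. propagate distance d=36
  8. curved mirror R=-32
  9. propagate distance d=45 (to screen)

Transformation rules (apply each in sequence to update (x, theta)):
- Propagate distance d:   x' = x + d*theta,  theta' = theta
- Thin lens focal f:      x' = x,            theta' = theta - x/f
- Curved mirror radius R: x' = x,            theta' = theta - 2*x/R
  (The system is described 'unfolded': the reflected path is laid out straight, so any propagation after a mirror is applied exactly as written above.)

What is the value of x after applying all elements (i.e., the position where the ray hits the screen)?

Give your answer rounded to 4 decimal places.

Initial: x=8.0000 theta=-0.3000
After 1 (propagate distance d=16): x=3.2000 theta=-0.3000
After 2 (thin lens f=-13): x=3.2000 theta=-7/130 (≈-0.0538)
After 3 (propagate distance d=28): x=22/13 (≈1.6923) theta=-7/130 (≈-0.0538)
After 4 (thin lens f=24): x=22/13 (≈1.6923) theta=-97/780 (≈-0.1244)
After 5 (propagate distance d=33): x=-627/260 (≈-2.4115) theta=-97/780 (≈-0.1244)
After 6 (thin lens f=-40): x=-627/260 (≈-2.4115) theta=-5761/31200 (≈-0.1846)
After 7 (propagate distance d=36): x=-23553/2600 (≈-9.0588) theta=-5761/31200 (≈-0.1846)
After 8 (curved mirror R=-32): x=-23553/2600 (≈-9.0588) theta=-93703/124800 (≈-0.7508)
After 9 (propagate distance d=45 (to screen)): x=-1782393/41600 (≈-42.8460) theta=-93703/124800 (≈-0.7508)
Rounded to 4 decimal places: x = -42.8460

Answer: -42.8460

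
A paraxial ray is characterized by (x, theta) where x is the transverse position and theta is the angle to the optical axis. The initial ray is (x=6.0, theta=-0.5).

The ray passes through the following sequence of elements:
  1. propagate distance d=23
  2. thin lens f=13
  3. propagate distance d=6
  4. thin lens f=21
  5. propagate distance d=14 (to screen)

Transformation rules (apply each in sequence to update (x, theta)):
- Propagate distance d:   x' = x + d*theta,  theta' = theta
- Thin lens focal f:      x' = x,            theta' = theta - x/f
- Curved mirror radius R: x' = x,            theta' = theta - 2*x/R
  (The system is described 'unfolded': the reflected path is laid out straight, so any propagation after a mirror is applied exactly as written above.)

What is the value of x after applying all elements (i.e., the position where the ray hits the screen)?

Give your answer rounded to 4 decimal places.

Initial: x=6.0000 theta=-0.5000
After 1 (propagate distance d=23): x=-5.5000 theta=-0.5000
After 2 (thin lens f=13): x=-5.5000 theta=-1/13 (≈-0.0769)
After 3 (propagate distance d=6): x=-155/26 (≈-5.9615) theta=-1/13 (≈-0.0769)
After 4 (thin lens f=21): x=-155/26 (≈-5.9615) theta=113/546 (≈0.2070)
After 5 (propagate distance d=14 (to screen)): x=-239/78 (≈-3.0641) theta=113/546 (≈0.2070)
Rounded to 4 decimal places: x = -3.0641

Answer: -3.0641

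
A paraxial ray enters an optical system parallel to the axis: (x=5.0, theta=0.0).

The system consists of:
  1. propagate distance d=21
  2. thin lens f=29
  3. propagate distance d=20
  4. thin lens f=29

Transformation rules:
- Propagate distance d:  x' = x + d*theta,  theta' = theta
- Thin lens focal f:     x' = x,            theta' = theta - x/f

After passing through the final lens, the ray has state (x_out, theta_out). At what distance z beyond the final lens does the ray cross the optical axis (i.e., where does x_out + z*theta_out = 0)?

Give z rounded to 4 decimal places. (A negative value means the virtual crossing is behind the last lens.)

Initial: x=5.0000 theta=0.0000
After 1 (propagate distance d=21): x=5.0000 theta=0.0000
After 2 (thin lens f=29): x=5.0000 theta=-5/29 (≈-0.1724)
After 3 (propagate distance d=20): x=45/29 (≈1.5517) theta=-5/29 (≈-0.1724)
After 4 (thin lens f=29): x=45/29 (≈1.5517) theta=-190/841 (≈-0.2259)
z_focus = -x_out/theta_out = -(45/29)/(-190/841) = 261/38 ≈ 6.8684
Rounded to 4 decimal places: z = 6.8684

Answer: 6.8684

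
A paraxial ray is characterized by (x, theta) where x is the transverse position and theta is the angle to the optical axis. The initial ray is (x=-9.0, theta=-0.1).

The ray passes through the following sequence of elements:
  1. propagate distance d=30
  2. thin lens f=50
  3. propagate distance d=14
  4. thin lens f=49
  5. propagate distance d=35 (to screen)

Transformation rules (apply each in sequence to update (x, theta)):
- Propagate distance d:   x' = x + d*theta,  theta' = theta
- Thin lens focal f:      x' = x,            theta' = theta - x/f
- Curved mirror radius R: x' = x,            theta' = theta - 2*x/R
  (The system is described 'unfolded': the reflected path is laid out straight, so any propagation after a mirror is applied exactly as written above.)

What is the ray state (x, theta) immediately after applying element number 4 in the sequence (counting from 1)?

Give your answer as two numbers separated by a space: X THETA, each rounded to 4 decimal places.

Initial: x=-9.0000 theta=-0.1000
After 1 (propagate distance d=30): x=-12.0000 theta=-0.1000
After 2 (thin lens f=50): x=-12.0000 theta=0.1400
After 3 (propagate distance d=14): x=-10.0400 theta=0.1400
After 4 (thin lens f=49): x=-10.0400 theta=169/490 (≈0.3449)
Rounded to 4 decimal places: x = -10.0400, theta = 0.3449

Answer: -10.0400 0.3449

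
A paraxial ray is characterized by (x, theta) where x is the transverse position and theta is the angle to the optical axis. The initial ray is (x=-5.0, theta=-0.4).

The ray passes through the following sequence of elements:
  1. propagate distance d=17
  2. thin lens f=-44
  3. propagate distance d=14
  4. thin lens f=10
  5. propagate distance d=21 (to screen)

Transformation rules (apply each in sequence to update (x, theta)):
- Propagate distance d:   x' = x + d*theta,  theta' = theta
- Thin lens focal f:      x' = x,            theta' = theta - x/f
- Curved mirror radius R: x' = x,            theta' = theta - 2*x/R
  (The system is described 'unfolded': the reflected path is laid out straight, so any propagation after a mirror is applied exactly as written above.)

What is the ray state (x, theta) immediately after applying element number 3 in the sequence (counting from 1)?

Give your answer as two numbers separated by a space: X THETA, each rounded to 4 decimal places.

Initial: x=-5.0000 theta=-0.4000
After 1 (propagate distance d=17): x=-11.8000 theta=-0.4000
After 2 (thin lens f=-44): x=-11.8000 theta=-147/220 (≈-0.6682)
After 3 (propagate distance d=14): x=-2327/110 (≈-21.1545) theta=-147/220 (≈-0.6682)
Rounded to 4 decimal places: x = -21.1545, theta = -0.6682

Answer: -21.1545 -0.6682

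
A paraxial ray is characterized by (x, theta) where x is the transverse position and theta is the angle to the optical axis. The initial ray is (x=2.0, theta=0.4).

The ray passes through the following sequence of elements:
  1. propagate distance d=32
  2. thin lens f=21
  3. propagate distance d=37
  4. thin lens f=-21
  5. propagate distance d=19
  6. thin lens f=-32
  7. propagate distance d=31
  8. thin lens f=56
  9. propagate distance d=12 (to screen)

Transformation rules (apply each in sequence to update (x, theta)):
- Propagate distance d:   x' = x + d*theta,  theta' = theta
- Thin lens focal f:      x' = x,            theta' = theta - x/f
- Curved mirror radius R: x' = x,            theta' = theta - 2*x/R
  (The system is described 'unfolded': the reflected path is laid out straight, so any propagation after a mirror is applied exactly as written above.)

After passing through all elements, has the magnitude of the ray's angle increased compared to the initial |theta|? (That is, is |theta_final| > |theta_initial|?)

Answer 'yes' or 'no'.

Answer: no

Derivation:
Initial: x=2.0000 theta=0.4000
After 1 (propagate distance d=32): x=14.8000 theta=0.4000
After 2 (thin lens f=21): x=14.8000 theta=-32/105 (≈-0.3048)
After 3 (propagate distance d=37): x=74/21 (≈3.5238) theta=-32/105 (≈-0.3048)
After 4 (thin lens f=-21): x=74/21 (≈3.5238) theta=-302/2205 (≈-0.1370)
After 5 (propagate distance d=19): x=2032/2205 (≈0.9215) theta=-302/2205 (≈-0.1370)
After 6 (thin lens f=-32): x=2032/2205 (≈0.9215) theta=-53/490 (≈-0.1082)
After 7 (propagate distance d=31): x=-10723/4410 (≈-2.4315) theta=-53/490 (≈-0.1082)
After 8 (thin lens f=56): x=-10723/4410 (≈-2.4315) theta=-15989/246960 (≈-0.0647)
After 9 (propagate distance d=12 (to screen)): x=-198089/61740 (≈-3.2084) theta=-15989/246960 (≈-0.0647)
|theta_initial|=0.4000 |theta_final|=15989/246960 (≈0.0647) -> not increased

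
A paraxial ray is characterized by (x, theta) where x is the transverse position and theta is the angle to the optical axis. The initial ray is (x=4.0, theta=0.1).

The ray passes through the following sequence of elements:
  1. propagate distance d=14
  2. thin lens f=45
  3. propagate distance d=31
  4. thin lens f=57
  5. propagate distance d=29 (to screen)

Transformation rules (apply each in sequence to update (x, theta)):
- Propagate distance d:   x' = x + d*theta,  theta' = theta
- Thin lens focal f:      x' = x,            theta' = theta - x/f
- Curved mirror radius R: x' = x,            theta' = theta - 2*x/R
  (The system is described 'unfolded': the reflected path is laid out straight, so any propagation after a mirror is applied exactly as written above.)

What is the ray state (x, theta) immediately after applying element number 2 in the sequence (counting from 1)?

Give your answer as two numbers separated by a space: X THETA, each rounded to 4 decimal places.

Initial: x=4.0000 theta=0.1000
After 1 (propagate distance d=14): x=5.4000 theta=0.1000
After 2 (thin lens f=45): x=5.4000 theta=-0.0200
Rounded to 4 decimal places: x = 5.4000, theta = -0.0200

Answer: 5.4000 -0.0200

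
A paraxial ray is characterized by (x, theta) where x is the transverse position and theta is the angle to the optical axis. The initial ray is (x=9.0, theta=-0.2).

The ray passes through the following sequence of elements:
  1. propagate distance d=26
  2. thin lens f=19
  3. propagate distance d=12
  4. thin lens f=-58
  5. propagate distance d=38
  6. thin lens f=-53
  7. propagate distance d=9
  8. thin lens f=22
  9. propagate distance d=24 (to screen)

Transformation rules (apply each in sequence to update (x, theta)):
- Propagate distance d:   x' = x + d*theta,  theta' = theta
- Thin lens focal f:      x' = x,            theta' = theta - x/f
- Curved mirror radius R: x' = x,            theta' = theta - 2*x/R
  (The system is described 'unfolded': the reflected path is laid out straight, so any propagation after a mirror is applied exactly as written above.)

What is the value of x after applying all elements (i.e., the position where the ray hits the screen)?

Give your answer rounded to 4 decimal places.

Answer: -15.5125

Derivation:
Initial: x=9.0000 theta=-0.2000
After 1 (propagate distance d=26): x=3.8000 theta=-0.2000
After 2 (thin lens f=19): x=3.8000 theta=-0.4000
After 3 (propagate distance d=12): x=-1.0000 theta=-0.4000
After 4 (thin lens f=-58): x=-1.0000 theta=-121/290 (≈-0.4172)
After 5 (propagate distance d=38): x=-2444/145 (≈-16.8552) theta=-121/290 (≈-0.4172)
After 6 (thin lens f=-53): x=-2444/145 (≈-16.8552) theta=-11301/15370 (≈-0.7353)
After 7 (propagate distance d=9): x=-360773/15370 (≈-23.4725) theta=-11301/15370 (≈-0.7353)
After 8 (thin lens f=22): x=-360773/15370 (≈-23.4725) theta=112151/338140 (≈0.3317)
After 9 (propagate distance d=24 (to screen)): x=-2622691/169070 (≈-15.5125) theta=112151/338140 (≈0.3317)
Rounded to 4 decimal places: x = -15.5125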